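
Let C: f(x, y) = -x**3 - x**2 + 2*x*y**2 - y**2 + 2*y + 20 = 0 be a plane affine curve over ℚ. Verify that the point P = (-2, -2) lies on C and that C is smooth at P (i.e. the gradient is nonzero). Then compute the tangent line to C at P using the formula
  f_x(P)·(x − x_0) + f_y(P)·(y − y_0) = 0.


Tangent line at P: 22*y + 44 = 0.

Step 1: f(-2, -2) = 0, so P lies on C.
Step 2: partial derivatives
  f_x(x, y) = -3*x**2 - 2*x + 2*y**2, f_y(x, y) = 4*x*y - 2*y + 2.
  f_x(P) = 0, f_y(P) = 22 (gradient nonzero, so P is smooth).
Step 3: tangent line at P: 0·(x − -2) + 22·(y − -2) = 0.
Expanding: 22*y + 44 = 0.


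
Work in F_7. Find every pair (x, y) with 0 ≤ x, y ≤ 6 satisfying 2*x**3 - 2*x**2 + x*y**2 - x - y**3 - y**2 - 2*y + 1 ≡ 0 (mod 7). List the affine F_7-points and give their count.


Affine F_7-points: {(1, 0), (2, 0), (2, 4), (5, 0), (5, 5), (5, 6), (6, 1)}; count = 7.

For each of the 49 pairs (x, y) ∈ F_7², evaluate f(x, y) mod 7. Record the zeros.
  x = 0: [0↦1, 1↦4, 2↦6, 3↦1, 4↦4, 5↦2, 6↦3]  zeros at y ∈ ∅
  x = 1: [0↦0, 1↦4, 2↦2, 3↦2, 4↦5, 5↦5, 6↦3]  zeros at y ∈ {0}
  x = 2: [0↦0, 1↦5, 2↦6, 3↦4, 4↦0, 5↦2, 6↦4]  zeros at y ∈ {0, 4}
  x = 3: [0↦6, 1↦5, 2↦2, 3↦5, 4↦1, 5↦5, 6↦4]  zeros at y ∈ ∅
  x = 4: [0↦2, 1↦2, 2↦2, 3↦3, 4↦6, 5↦5, 6↦1]  zeros at y ∈ ∅
  x = 5: [0↦0, 1↦1, 2↦4, 3↦3, 4↦6, 5↦0, 6↦0]  zeros at y ∈ {0, 5, 6}
  x = 6: [0↦5, 1↦0, 2↦6, 3↦3, 4↦6, 5↦2, 6↦6]  zeros at y ∈ {1}
Collecting zeros: affine points = {(1, 0), (2, 0), (2, 4), (5, 0), (5, 5), (5, 6), (6, 1)}.
Total count |C(F_7)_aff| = 7.


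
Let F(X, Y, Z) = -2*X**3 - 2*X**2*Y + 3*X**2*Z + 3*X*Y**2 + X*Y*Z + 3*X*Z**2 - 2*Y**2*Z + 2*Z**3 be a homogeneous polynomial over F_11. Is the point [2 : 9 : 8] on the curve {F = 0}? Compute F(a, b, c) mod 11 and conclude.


F(2,9,8) ≡ 2 (mod 11); P is NOT on the curve.

Evaluate F(2, 9, 8) term-by-term (mod 11).
  -2*X**3 ↦ -2·8·1·1 = -16
  -2*X**2*Y ↦ -2·4·9·1 = -72
  3*X**2*Z ↦ 3·4·1·8 = 96
  3*X*Y**2 ↦ 3·2·81·1 = 486
  X*Y*Z ↦ 1·2·9·8 = 144
  3*X*Z**2 ↦ 3·2·1·64 = 384
  -2*Y**2*Z ↦ -2·1·81·8 = -1296
  2*Z**3 ↦ 2·1·1·512 = 1024
Sum: F(2, 9, 8) = (-16) + (-72) + (96) + (486) + (144) + (384) + (-1296) + (1024) = 750.
Reducing mod 11: 750 ≡ 2 (mod 11).
Since F(a, b, c) ≡ 2 ≠ 0 (mod 11), P does NOT lie on the curve.


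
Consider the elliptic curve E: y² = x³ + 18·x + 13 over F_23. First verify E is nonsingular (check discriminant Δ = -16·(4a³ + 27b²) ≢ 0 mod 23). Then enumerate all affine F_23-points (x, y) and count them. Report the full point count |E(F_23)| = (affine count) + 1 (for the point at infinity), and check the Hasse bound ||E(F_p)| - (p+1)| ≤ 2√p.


Affine points = {(0, 6), (0, 17), (1, 3), (1, 20), (3, 5), (3, 18), (8, 5), (8, 18), (11, 1), (11, 22), (12, 5), (12, 18), (13, 11), (13, 12), (15, 1), (15, 22), (16, 2), (16, 21), (20, 1), (20, 22)}; affine count = 20; |E(F_23)| = 21.

Discriminant check: Δ ∝ 4a³ + 27b² = 4·18³ + 27·13² = 4·5832 + 27·169 ≡ 15 (mod 23). Nonzero ⇒ E is nonsingular.
For each x ∈ F_23, compute rhs = x³ + 18·x + 13 mod 23, then count y ∈ F_23 with y² ≡ rhs.
  x = 0: rhs = 13, matching y values: 6, 17 (2 points).
  x = 1: rhs = 9, matching y values: 3, 20 (2 points).
  x = 2: rhs = 11, matching y values: none (0 points).
  x = 3: rhs = 2, matching y values: 5, 18 (2 points).
  x = 4: rhs = 11, matching y values: none (0 points).
  x = 5: rhs = 21, matching y values: none (0 points).
  x = 6: rhs = 15, matching y values: none (0 points).
  x = 7: rhs = 22, matching y values: none (0 points).
  x = 8: rhs = 2, matching y values: 5, 18 (2 points).
  x = 9: rhs = 7, matching y values: none (0 points).
  x = 10: rhs = 20, matching y values: none (0 points).
  x = 11: rhs = 1, matching y values: 1, 22 (2 points).
  x = 12: rhs = 2, matching y values: 5, 18 (2 points).
  x = 13: rhs = 6, matching y values: 11, 12 (2 points).
  x = 14: rhs = 19, matching y values: none (0 points).
  x = 15: rhs = 1, matching y values: 1, 22 (2 points).
  x = 16: rhs = 4, matching y values: 2, 21 (2 points).
  x = 17: rhs = 11, matching y values: none (0 points).
  x = 18: rhs = 5, matching y values: none (0 points).
  x = 19: rhs = 15, matching y values: none (0 points).
  x = 20: rhs = 1, matching y values: 1, 22 (2 points).
  x = 21: rhs = 15, matching y values: none (0 points).
  x = 22: rhs = 17, matching y values: none (0 points).
Total affine count: 20.
Full point count |E(F_23)| = 20 + 1 = 21.
Hasse bound: |21 − (23+1)| = |-3| = 3 ≤ 2√23 ≈ 9.5917 ✓.


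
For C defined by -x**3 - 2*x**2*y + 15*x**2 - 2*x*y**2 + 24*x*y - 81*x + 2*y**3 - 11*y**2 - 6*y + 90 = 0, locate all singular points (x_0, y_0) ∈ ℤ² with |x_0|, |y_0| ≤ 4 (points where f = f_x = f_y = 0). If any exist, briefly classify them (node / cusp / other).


Singular points: {(3, 3)}; classification: cusp.

Compute partial derivatives:
  f_x = -3*x**2 - 4*x*y + 30*x - 2*y**2 + 24*y - 81.
  f_y = -2*x**2 - 4*x*y + 24*x + 6*y**2 - 22*y - 6.
Scan x_0 ∈ {−4, ..., 4}. For each x_0, f_y(x_0, y) is a polynomial in y; find its integer roots y ∈ {−4, ..., 4}, then test f_x and f at those candidates.
  x = -4: f_y(-4, y) = 6*y**2 - 6*y - 134; no integer root y with |y| ≤ 4.
  x = -3: f_y(-3, y) = 6*y**2 - 10*y - 96; no integer root y with |y| ≤ 4.
  x = -2: f_y(-2, y) = 6*y**2 - 14*y - 62; no integer root y with |y| ≤ 4.
  x = -1: f_y(-1, y) = 6*y**2 - 18*y - 32; no integer root y with |y| ≤ 4.
  x = 0: f_y(0, y) = 6*y**2 - 22*y - 6; no integer root y with |y| ≤ 4.
  x = 1: f_y(1, y) = 6*y**2 - 26*y + 16; no integer root y with |y| ≤ 4.
  x = 2: f_y(2, y) = 6*y**2 - 30*y + 34; no integer root y with |y| ≤ 4.
  x = 3: f_y(3, y) = 6*y**2 - 34*y + 48; vanishes at y ∈ {3}. (3, 3): f_x = 0, f = 0 — SINGULAR.
  x = 4: f_y(4, y) = 6*y**2 - 38*y + 58; no integer root y with |y| ≤ 4.
Only singular point on the grid: (3, 3).
Classify: substitute x = 3 + u, y = 3 + v and expand: f = -u**3 - 2*u**2*v - 2*u*v**2 + 2*v**3 + v**2.
No constant or linear terms (consistent with a singular point). Quadratic part: v**2. Cubic part: -u**3 - 2*u**2*v - 2*u*v**2 + 2*v**3.
The quadratic part v**2 is a perfect square, so there is a single (double) tangent line v = 0, i.e. y = 3. Restricting the cubic part to that line (v = 0) leaves -u**3 ≠ 0, so f is not divisible by v and the branch is v² ≈ u**3 to lowest order — this is a cusp.
Classification: cusp.


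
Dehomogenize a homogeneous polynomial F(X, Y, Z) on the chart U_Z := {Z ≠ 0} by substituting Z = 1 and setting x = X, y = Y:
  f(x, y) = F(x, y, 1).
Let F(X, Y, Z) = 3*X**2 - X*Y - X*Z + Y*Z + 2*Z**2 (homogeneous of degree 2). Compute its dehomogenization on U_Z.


f(x, y) = 3*x**2 - x*y - x + y + 2

On U_Z we set Z = 1. Each monomial c·X^i·Y^j·Z^k in F becomes c·x^i·y^j·1^k = c·x^i·y^j.
Substituting Z = 1: F(X, Y, 1) = 3*x**2 - x*y - x + y + 2.
Note: deg(f) ≤ deg(F) = 2; strict inequality happens when F is divisible by Z (lost terms).


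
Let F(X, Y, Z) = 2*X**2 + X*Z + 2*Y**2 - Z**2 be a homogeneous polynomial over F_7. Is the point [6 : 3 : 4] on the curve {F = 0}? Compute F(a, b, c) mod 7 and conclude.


F(6,3,4) ≡ 0 (mod 7); P is on the curve.

Evaluate F(6, 3, 4) term-by-term (mod 7).
  2*X**2 ↦ 2·36·1·1 = 72
  X*Z ↦ 1·6·1·4 = 24
  2*Y**2 ↦ 2·1·9·1 = 18
  -Z**2 ↦ -1·1·1·16 = -16
Sum: F(6, 3, 4) = (72) + (24) + (18) + (-16) = 98.
Reducing mod 7: 98 ≡ 0 (mod 7).
Since F(a, b, c) ≡ 0 (mod 7), P lies on the curve.


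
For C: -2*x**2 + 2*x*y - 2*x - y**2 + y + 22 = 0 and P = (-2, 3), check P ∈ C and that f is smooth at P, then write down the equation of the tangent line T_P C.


Tangent line at P: 12*x - 9*y + 51 = 0.

Step 1: f(-2, 3) = 0, so P lies on C.
Step 2: partial derivatives
  f_x(x, y) = -4*x + 2*y - 2, f_y(x, y) = 2*x - 2*y + 1.
  f_x(P) = 12, f_y(P) = -9 (gradient nonzero, so P is smooth).
Step 3: tangent line at P: 12·(x − -2) + -9·(y − 3) = 0.
Expanding: 12*x - 9*y + 51 = 0.


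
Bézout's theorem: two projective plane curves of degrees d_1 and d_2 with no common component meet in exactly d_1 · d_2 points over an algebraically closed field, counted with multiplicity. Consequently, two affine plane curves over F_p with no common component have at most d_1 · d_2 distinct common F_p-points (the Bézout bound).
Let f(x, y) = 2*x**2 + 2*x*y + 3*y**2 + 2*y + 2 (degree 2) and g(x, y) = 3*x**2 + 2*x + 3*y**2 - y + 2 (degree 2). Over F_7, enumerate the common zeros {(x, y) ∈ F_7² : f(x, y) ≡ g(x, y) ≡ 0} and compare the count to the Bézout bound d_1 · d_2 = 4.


Common zeros: {(6, 6)}; count = 1; Bézout bound = 4.

deg(f) = 2, deg(g) = 2, so Bézout bound = 4.
Scan x ∈ F_7. For each x, list the y ∈ F_7 with f(x, y) ≡ 0 and those with g(x, y) ≡ 0 (mod 7); the common zeros in that column are the intersection.
  x = 0: f ≡ 0 at y ∈ {1, 3}; g ≡ 0 at y ∈ ∅; common: ∅.
  x = 1: f ≡ 0 at y ∈ ∅; g ≡ 0 at y ∈ {0, 5}; common: ∅.
  x = 2: f ≡ 0 at y ∈ {6}; g ≡ 0 at y ∈ {2, 3}; common: ∅.
  x = 3: f ≡ 0 at y ∈ ∅; g ≡ 0 at y ∈ {0, 5}; common: ∅.
  x = 4: f ≡ 0 at y ∈ {3}; g ≡ 0 at y ∈ ∅; common: ∅.
  x = 5: f ≡ 0 at y ∈ ∅; g ≡ 0 at y ∈ {6}; common: ∅.
  x = 6: f ≡ 0 at y ∈ {1, 6}; g ≡ 0 at y ∈ {6}; common: {6}.
Collecting: common zeros = {(6, 6)}, so the count is 1.
Comparison with the Bézout bound: 1 ≤ 4 = deg(f)·deg(g), as expected for curves with no common component (the affine F_7-count falls short of the bound because intersections may lie at infinity, over extension fields, or carry multiplicity).


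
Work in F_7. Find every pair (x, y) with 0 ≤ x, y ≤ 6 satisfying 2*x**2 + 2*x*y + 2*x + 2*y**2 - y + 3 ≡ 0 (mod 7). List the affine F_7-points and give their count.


Affine F_7-points: {(1, 0), (1, 3), (2, 3), (2, 6), (5, 0), (5, 6)}; count = 6.

For each of the 49 pairs (x, y) ∈ F_7², evaluate f(x, y) mod 7. Record the zeros.
  x = 0: [0↦3, 1↦4, 2↦2, 3↦4, 4↦3, 5↦6, 6↦6]  zeros at y ∈ ∅
  x = 1: [0↦0, 1↦3, 2↦3, 3↦0, 4↦1, 5↦6, 6↦1]  zeros at y ∈ {0, 3}
  x = 2: [0↦1, 1↦6, 2↦1, 3↦0, 4↦3, 5↦3, 6↦0]  zeros at y ∈ {3, 6}
  x = 3: [0↦6, 1↦6, 2↦3, 3↦4, 4↦2, 5↦4, 6↦3]  zeros at y ∈ ∅
  x = 4: [0↦1, 1↦3, 2↦2, 3↦5, 4↦5, 5↦2, 6↦3]  zeros at y ∈ ∅
  x = 5: [0↦0, 1↦4, 2↦5, 3↦3, 4↦5, 5↦4, 6↦0]  zeros at y ∈ {0, 6}
  x = 6: [0↦3, 1↦2, 2↦5, 3↦5, 4↦2, 5↦3, 6↦1]  zeros at y ∈ ∅
Collecting zeros: affine points = {(1, 0), (1, 3), (2, 3), (2, 6), (5, 0), (5, 6)}.
Total count |C(F_7)_aff| = 6.


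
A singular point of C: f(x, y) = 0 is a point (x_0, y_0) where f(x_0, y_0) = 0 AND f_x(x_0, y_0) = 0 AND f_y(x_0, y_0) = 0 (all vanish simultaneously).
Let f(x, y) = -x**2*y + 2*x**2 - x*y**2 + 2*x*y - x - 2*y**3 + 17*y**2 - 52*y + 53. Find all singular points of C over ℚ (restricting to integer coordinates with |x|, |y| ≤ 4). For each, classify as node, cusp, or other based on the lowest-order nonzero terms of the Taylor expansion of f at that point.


Singular points: {(-2, 3)}; classification: node.

Compute partial derivatives:
  f_x = -2*x*y + 4*x - y**2 + 2*y - 1.
  f_y = -x**2 - 2*x*y + 2*x - 6*y**2 + 34*y - 52.
Scan x_0 ∈ {−4, ..., 4}. For each x_0, f_y(x_0, y) is a polynomial in y; find its integer roots y ∈ {−4, ..., 4}, then test f_x and f at those candidates.
  x = -4: f_y(-4, y) = -6*y**2 + 42*y - 76; no integer root y with |y| ≤ 4.
  x = -3: f_y(-3, y) = -6*y**2 + 40*y - 67; no integer root y with |y| ≤ 4.
  x = -2: f_y(-2, y) = -6*y**2 + 38*y - 60; vanishes at y ∈ {3}. (-2, 3): f_x = 0, f = 0 — SINGULAR.
  x = -1: f_y(-1, y) = -6*y**2 + 36*y - 55; no integer root y with |y| ≤ 4.
  x = 0: f_y(0, y) = -6*y**2 + 34*y - 52; no integer root y with |y| ≤ 4.
  x = 1: f_y(1, y) = -6*y**2 + 32*y - 51; no integer root y with |y| ≤ 4.
  x = 2: f_y(2, y) = -6*y**2 + 30*y - 52; no integer root y with |y| ≤ 4.
  x = 3: f_y(3, y) = -6*y**2 + 28*y - 55; no integer root y with |y| ≤ 4.
  x = 4: f_y(4, y) = -6*y**2 + 26*y - 60; no integer root y with |y| ≤ 4.
Only singular point on the grid: (-2, 3).
Classify: substitute x = -2 + u, y = 3 + v and expand: f = -u**2*v - u**2 - u*v**2 - 2*v**3 + v**2.
No constant or linear terms (consistent with a singular point). Quadratic part: -u**2 + v**2. Cubic part: -u**2*v - u*v**2 - 2*v**3.
The quadratic part v**2 - u**2 = (v − u)(v + u) splits into two distinct linear factors, so there are two distinct tangent lines y − 3 = ±(x − -2) — this is a node (ordinary double point).
Classification: node.


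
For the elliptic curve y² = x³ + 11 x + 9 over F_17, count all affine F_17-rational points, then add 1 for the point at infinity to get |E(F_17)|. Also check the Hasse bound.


Affine points = {(0, 3), (0, 14), (1, 2), (1, 15), (3, 1), (3, 16), (4, 7), (4, 10), (5, 6), (5, 11), (6, 6), (6, 11), (7, 2), (7, 15), (9, 2), (9, 15), (11, 4), (11, 13), (12, 4), (12, 13), (14, 0), (15, 8), (15, 9)}; affine count = 23; |E(F_17)| = 24.

Discriminant check: Δ ∝ 4a³ + 27b² = 4·11³ + 27·9² = 4·1331 + 27·81 ≡ 14 (mod 17). Nonzero ⇒ E is nonsingular.
For each x ∈ F_17, compute rhs = x³ + 11·x + 9 mod 17, then count y ∈ F_17 with y² ≡ rhs.
  x = 0: rhs = 9, matching y values: 3, 14 (2 points).
  x = 1: rhs = 4, matching y values: 2, 15 (2 points).
  x = 2: rhs = 5, matching y values: none (0 points).
  x = 3: rhs = 1, matching y values: 1, 16 (2 points).
  x = 4: rhs = 15, matching y values: 7, 10 (2 points).
  x = 5: rhs = 2, matching y values: 6, 11 (2 points).
  x = 6: rhs = 2, matching y values: 6, 11 (2 points).
  x = 7: rhs = 4, matching y values: 2, 15 (2 points).
  x = 8: rhs = 14, matching y values: none (0 points).
  x = 9: rhs = 4, matching y values: 2, 15 (2 points).
  x = 10: rhs = 14, matching y values: none (0 points).
  x = 11: rhs = 16, matching y values: 4, 13 (2 points).
  x = 12: rhs = 16, matching y values: 4, 13 (2 points).
  x = 13: rhs = 3, matching y values: none (0 points).
  x = 14: rhs = 0, matching y values: 0 (1 points).
  x = 15: rhs = 13, matching y values: 8, 9 (2 points).
  x = 16: rhs = 14, matching y values: none (0 points).
Total affine count: 23.
Full point count |E(F_17)| = 23 + 1 = 24.
Hasse bound: |24 − (17+1)| = |6| = 6 ≤ 2√17 ≈ 8.2462 ✓.


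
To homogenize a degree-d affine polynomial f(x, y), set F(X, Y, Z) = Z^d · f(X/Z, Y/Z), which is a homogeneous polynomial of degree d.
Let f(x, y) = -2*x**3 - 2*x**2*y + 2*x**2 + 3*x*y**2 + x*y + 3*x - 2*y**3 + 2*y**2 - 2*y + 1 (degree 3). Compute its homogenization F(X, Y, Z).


F(X, Y, Z) = -2*X**3 - 2*X**2*Y + 2*X**2*Z + 3*X*Y**2 + X*Y*Z + 3*X*Z**2 - 2*Y**3 + 2*Y**2*Z - 2*Y*Z**2 + Z**3

deg(f) = 3.
Substitute x = X/Z, y = Y/Z into f, then multiply by Z^3.
  monomial -2·x^3·y^0 ↦ -2·X^3·Y^0·Z^0.
  monomial -2·x^2·y^1 ↦ -2·X^2·Y^1·Z^0.
  monomial 2·x^2·y^0 ↦ 2·X^2·Y^0·Z^1.
  monomial 3·x^1·y^2 ↦ 3·X^1·Y^2·Z^0.
  monomial 1·x^1·y^1 ↦ 1·X^1·Y^1·Z^1.
  monomial 3·x^1·y^0 ↦ 3·X^1·Y^0·Z^2.
  monomial -2·x^0·y^3 ↦ -2·X^0·Y^3·Z^0.
  monomial 2·x^0·y^2 ↦ 2·X^0·Y^2·Z^1.
  monomial -2·x^0·y^1 ↦ -2·X^0·Y^1·Z^2.
  monomial 1·x^0·y^0 ↦ 1·X^0·Y^0·Z^3.
Collecting: F(X, Y, Z) = -2*X**3 - 2*X**2*Y + 2*X**2*Z + 3*X*Y**2 + X*Y*Z + 3*X*Z**2 - 2*Y**3 + 2*Y**2*Z - 2*Y*Z**2 + Z**3.


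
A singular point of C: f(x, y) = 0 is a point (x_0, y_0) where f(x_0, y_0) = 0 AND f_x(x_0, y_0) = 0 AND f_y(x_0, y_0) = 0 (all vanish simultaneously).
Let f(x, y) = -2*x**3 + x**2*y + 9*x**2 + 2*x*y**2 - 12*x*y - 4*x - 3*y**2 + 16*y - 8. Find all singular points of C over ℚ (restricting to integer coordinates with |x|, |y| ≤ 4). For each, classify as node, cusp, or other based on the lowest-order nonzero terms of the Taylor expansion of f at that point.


Singular points: {(2, 2)}; classification: node.

Compute partial derivatives:
  f_x = -6*x**2 + 2*x*y + 18*x + 2*y**2 - 12*y - 4.
  f_y = x**2 + 4*x*y - 12*x - 6*y + 16.
Scan x_0 ∈ {−4, ..., 4}. For each x_0, f_y(x_0, y) is a polynomial in y; find its integer roots y ∈ {−4, ..., 4}, then test f_x and f at those candidates.
  x = -4: f_y(-4, y) = 80 - 22*y; no integer root y with |y| ≤ 4.
  x = -3: f_y(-3, y) = 61 - 18*y; no integer root y with |y| ≤ 4.
  x = -2: f_y(-2, y) = 44 - 14*y; no integer root y with |y| ≤ 4.
  x = -1: f_y(-1, y) = 29 - 10*y; no integer root y with |y| ≤ 4.
  x = 0: f_y(0, y) = 16 - 6*y; no integer root y with |y| ≤ 4.
  x = 1: f_y(1, y) = 5 - 2*y; no integer root y with |y| ≤ 4.
  x = 2: f_y(2, y) = 2*y - 4; vanishes at y ∈ {2}. (2, 2): f_x = 0, f = 0 — SINGULAR.
  x = 3: f_y(3, y) = 6*y - 11; no integer root y with |y| ≤ 4.
  x = 4: f_y(4, y) = 10*y - 16; no integer root y with |y| ≤ 4.
Only singular point on the grid: (2, 2).
Classify: substitute x = 2 + u, y = 2 + v and expand: f = -2*u**3 + u**2*v - u**2 + 2*u*v**2 + v**2.
No constant or linear terms (consistent with a singular point). Quadratic part: -u**2 + v**2. Cubic part: -2*u**3 + u**2*v + 2*u*v**2.
The quadratic part v**2 - u**2 = (v − u)(v + u) splits into two distinct linear factors, so there are two distinct tangent lines y − 2 = ±(x − 2) — this is a node (ordinary double point).
Classification: node.


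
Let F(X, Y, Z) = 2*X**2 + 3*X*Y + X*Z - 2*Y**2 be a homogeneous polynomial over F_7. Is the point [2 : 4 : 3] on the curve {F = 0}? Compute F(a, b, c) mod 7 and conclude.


F(2,4,3) ≡ 6 (mod 7); P is NOT on the curve.

Evaluate F(2, 4, 3) term-by-term (mod 7).
  2*X**2 ↦ 2·4·1·1 = 8
  3*X*Y ↦ 3·2·4·1 = 24
  X*Z ↦ 1·2·1·3 = 6
  -2*Y**2 ↦ -2·1·16·1 = -32
Sum: F(2, 4, 3) = (8) + (24) + (6) + (-32) = 6.
Reducing mod 7: 6 ≡ 6 (mod 7).
Since F(a, b, c) ≡ 6 ≠ 0 (mod 7), P does NOT lie on the curve.


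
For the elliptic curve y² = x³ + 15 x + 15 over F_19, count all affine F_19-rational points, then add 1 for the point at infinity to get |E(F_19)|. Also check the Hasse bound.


Affine points = {(3, 7), (3, 12), (4, 5), (4, 14), (5, 5), (5, 14), (6, 6), (6, 13), (7, 8), (7, 11), (8, 1), (8, 18), (9, 9), (9, 10), (10, 5), (10, 14), (12, 2), (12, 17), (14, 9), (14, 10), (15, 9), (15, 10), (16, 0)}; affine count = 23; |E(F_19)| = 24.

Discriminant check: Δ ∝ 4a³ + 27b² = 4·15³ + 27·15² = 4·3375 + 27·225 ≡ 5 (mod 19). Nonzero ⇒ E is nonsingular.
For each x ∈ F_19, compute rhs = x³ + 15·x + 15 mod 19, then count y ∈ F_19 with y² ≡ rhs.
  x = 0: rhs = 15, matching y values: none (0 points).
  x = 1: rhs = 12, matching y values: none (0 points).
  x = 2: rhs = 15, matching y values: none (0 points).
  x = 3: rhs = 11, matching y values: 7, 12 (2 points).
  x = 4: rhs = 6, matching y values: 5, 14 (2 points).
  x = 5: rhs = 6, matching y values: 5, 14 (2 points).
  x = 6: rhs = 17, matching y values: 6, 13 (2 points).
  x = 7: rhs = 7, matching y values: 8, 11 (2 points).
  x = 8: rhs = 1, matching y values: 1, 18 (2 points).
  x = 9: rhs = 5, matching y values: 9, 10 (2 points).
  x = 10: rhs = 6, matching y values: 5, 14 (2 points).
  x = 11: rhs = 10, matching y values: none (0 points).
  x = 12: rhs = 4, matching y values: 2, 17 (2 points).
  x = 13: rhs = 13, matching y values: none (0 points).
  x = 14: rhs = 5, matching y values: 9, 10 (2 points).
  x = 15: rhs = 5, matching y values: 9, 10 (2 points).
  x = 16: rhs = 0, matching y values: 0 (1 points).
  x = 17: rhs = 15, matching y values: none (0 points).
  x = 18: rhs = 18, matching y values: none (0 points).
Total affine count: 23.
Full point count |E(F_19)| = 23 + 1 = 24.
Hasse bound: |24 − (19+1)| = |4| = 4 ≤ 2√19 ≈ 8.7178 ✓.


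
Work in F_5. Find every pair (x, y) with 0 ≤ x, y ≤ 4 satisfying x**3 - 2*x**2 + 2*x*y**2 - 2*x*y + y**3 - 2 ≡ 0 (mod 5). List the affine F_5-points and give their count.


Affine F_5-points: {(0, 3), (1, 4), (2, 4), (3, 3), (4, 0), (4, 3), (4, 4)}; count = 7.

For each of the 25 pairs (x, y) ∈ F_5², evaluate f(x, y) mod 5. Record the zeros.
  x = 0: [0↦3, 1↦4, 2↦1, 3↦0, 4↦2]  zeros at y ∈ {3}
  x = 1: [0↦2, 1↦3, 2↦4, 3↦1, 4↦0]  zeros at y ∈ {4}
  x = 2: [0↦3, 1↦4, 2↦4, 3↦4, 4↦0]  zeros at y ∈ {4}
  x = 3: [0↦2, 1↦3, 2↦2, 3↦0, 4↦3]  zeros at y ∈ {3}
  x = 4: [0↦0, 1↦1, 2↦4, 3↦0, 4↦0]  zeros at y ∈ {0, 3, 4}
Collecting zeros: affine points = {(0, 3), (1, 4), (2, 4), (3, 3), (4, 0), (4, 3), (4, 4)}.
Total count |C(F_5)_aff| = 7.


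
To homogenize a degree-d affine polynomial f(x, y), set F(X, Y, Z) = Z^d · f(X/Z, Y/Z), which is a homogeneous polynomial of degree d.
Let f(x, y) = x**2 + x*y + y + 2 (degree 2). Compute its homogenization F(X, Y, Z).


F(X, Y, Z) = X**2 + X*Y + Y*Z + 2*Z**2

deg(f) = 2.
Substitute x = X/Z, y = Y/Z into f, then multiply by Z^2.
  monomial 1·x^2·y^0 ↦ 1·X^2·Y^0·Z^0.
  monomial 1·x^1·y^1 ↦ 1·X^1·Y^1·Z^0.
  monomial 1·x^0·y^1 ↦ 1·X^0·Y^1·Z^1.
  monomial 2·x^0·y^0 ↦ 2·X^0·Y^0·Z^2.
Collecting: F(X, Y, Z) = X**2 + X*Y + Y*Z + 2*Z**2.


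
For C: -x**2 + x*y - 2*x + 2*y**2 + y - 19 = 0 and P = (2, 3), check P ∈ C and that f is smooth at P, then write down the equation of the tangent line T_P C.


Tangent line at P: -3*x + 15*y - 39 = 0.

Step 1: f(2, 3) = 0, so P lies on C.
Step 2: partial derivatives
  f_x(x, y) = -2*x + y - 2, f_y(x, y) = x + 4*y + 1.
  f_x(P) = -3, f_y(P) = 15 (gradient nonzero, so P is smooth).
Step 3: tangent line at P: -3·(x − 2) + 15·(y − 3) = 0.
Expanding: -3*x + 15*y - 39 = 0.


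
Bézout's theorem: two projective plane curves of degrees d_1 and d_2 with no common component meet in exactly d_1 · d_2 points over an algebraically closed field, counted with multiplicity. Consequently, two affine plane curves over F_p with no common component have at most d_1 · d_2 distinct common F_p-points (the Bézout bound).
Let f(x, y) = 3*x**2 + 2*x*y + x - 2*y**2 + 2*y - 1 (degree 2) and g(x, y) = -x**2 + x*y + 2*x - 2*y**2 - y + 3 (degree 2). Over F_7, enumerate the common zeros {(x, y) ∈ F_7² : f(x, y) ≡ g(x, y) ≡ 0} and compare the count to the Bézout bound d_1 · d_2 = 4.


Common zeros: {(2, 5), (3, 1), (4, 2), (4, 3)}; count = 4; Bézout bound = 4.

deg(f) = 2, deg(g) = 2, so Bézout bound = 4.
Scan x ∈ F_7. For each x, list the y ∈ F_7 with f(x, y) ≡ 0 and those with g(x, y) ≡ 0 (mod 7); the common zeros in that column are the intersection.
  x = 0: f ≡ 0 at y ∈ ∅; g ≡ 0 at y ∈ {1, 2}; common: ∅.
  x = 1: f ≡ 0 at y ∈ ∅; g ≡ 0 at y ∈ {3, 4}; common: ∅.
  x = 2: f ≡ 0 at y ∈ {5}; g ≡ 0 at y ∈ {5, 6}; common: {5}.
  x = 3: f ≡ 0 at y ∈ {1, 3}; g ≡ 0 at y ∈ {0, 1}; common: {1}.
  x = 4: f ≡ 0 at y ∈ {2, 3}; g ≡ 0 at y ∈ {2, 3}; common: {2, 3}.
  x = 5: f ≡ 0 at y ∈ ∅; g ≡ 0 at y ∈ {4, 5}; common: ∅.
  x = 6: f ≡ 0 at y ∈ {2, 5}; g ≡ 0 at y ∈ {0, 6}; common: ∅.
Collecting: common zeros = {(2, 5), (3, 1), (4, 2), (4, 3)}, so the count is 4.
Comparison with the Bézout bound: 4 ≤ 4 = deg(f)·deg(g), as expected for curves with no common component (the bound is attained).


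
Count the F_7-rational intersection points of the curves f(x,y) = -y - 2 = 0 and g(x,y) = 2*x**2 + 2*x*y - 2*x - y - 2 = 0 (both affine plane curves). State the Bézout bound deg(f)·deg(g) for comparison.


Common zeros: {(0, 5), (3, 5)}; count = 2; Bézout bound = 2.

deg(f) = 1, deg(g) = 2, so Bézout bound = 2.
Scan x ∈ F_7. For each x, list the y ∈ F_7 with f(x, y) ≡ 0 and those with g(x, y) ≡ 0 (mod 7); the common zeros in that column are the intersection.
  x = 0: f ≡ 0 at y ∈ {5}; g ≡ 0 at y ∈ {5}; common: {5}.
  x = 1: f ≡ 0 at y ∈ {5}; g ≡ 0 at y ∈ {2}; common: ∅.
  x = 2: f ≡ 0 at y ∈ {5}; g ≡ 0 at y ∈ {4}; common: ∅.
  x = 3: f ≡ 0 at y ∈ {5}; g ≡ 0 at y ∈ {5}; common: {5}.
  x = 4: f ≡ 0 at y ∈ {5}; g ≡ 0 at y ∈ ∅; common: ∅.
  x = 5: f ≡ 0 at y ∈ {5}; g ≡ 0 at y ∈ {2}; common: ∅.
  x = 6: f ≡ 0 at y ∈ {5}; g ≡ 0 at y ∈ {3}; common: ∅.
Collecting: common zeros = {(0, 5), (3, 5)}, so the count is 2.
Comparison with the Bézout bound: 2 ≤ 2 = deg(f)·deg(g), as expected for curves with no common component (the bound is attained).


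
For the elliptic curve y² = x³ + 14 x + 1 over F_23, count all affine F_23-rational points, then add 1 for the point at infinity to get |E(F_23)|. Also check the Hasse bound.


Affine points = {(0, 1), (0, 22), (1, 4), (1, 19), (3, 1), (3, 22), (4, 11), (4, 12), (5, 9), (5, 14), (6, 5), (6, 18), (8, 2), (8, 21), (17, 0), (18, 6), (18, 17), (20, 1), (20, 22), (22, 3), (22, 20)}; affine count = 21; |E(F_23)| = 22.

Discriminant check: Δ ∝ 4a³ + 27b² = 4·14³ + 27·1² = 4·2744 + 27·1 ≡ 9 (mod 23). Nonzero ⇒ E is nonsingular.
For each x ∈ F_23, compute rhs = x³ + 14·x + 1 mod 23, then count y ∈ F_23 with y² ≡ rhs.
  x = 0: rhs = 1, matching y values: 1, 22 (2 points).
  x = 1: rhs = 16, matching y values: 4, 19 (2 points).
  x = 2: rhs = 14, matching y values: none (0 points).
  x = 3: rhs = 1, matching y values: 1, 22 (2 points).
  x = 4: rhs = 6, matching y values: 11, 12 (2 points).
  x = 5: rhs = 12, matching y values: 9, 14 (2 points).
  x = 6: rhs = 2, matching y values: 5, 18 (2 points).
  x = 7: rhs = 5, matching y values: none (0 points).
  x = 8: rhs = 4, matching y values: 2, 21 (2 points).
  x = 9: rhs = 5, matching y values: none (0 points).
  x = 10: rhs = 14, matching y values: none (0 points).
  x = 11: rhs = 14, matching y values: none (0 points).
  x = 12: rhs = 11, matching y values: none (0 points).
  x = 13: rhs = 11, matching y values: none (0 points).
  x = 14: rhs = 20, matching y values: none (0 points).
  x = 15: rhs = 21, matching y values: none (0 points).
  x = 16: rhs = 20, matching y values: none (0 points).
  x = 17: rhs = 0, matching y values: 0 (1 points).
  x = 18: rhs = 13, matching y values: 6, 17 (2 points).
  x = 19: rhs = 19, matching y values: none (0 points).
  x = 20: rhs = 1, matching y values: 1, 22 (2 points).
  x = 21: rhs = 11, matching y values: none (0 points).
  x = 22: rhs = 9, matching y values: 3, 20 (2 points).
Total affine count: 21.
Full point count |E(F_23)| = 21 + 1 = 22.
Hasse bound: |22 − (23+1)| = |-2| = 2 ≤ 2√23 ≈ 9.5917 ✓.


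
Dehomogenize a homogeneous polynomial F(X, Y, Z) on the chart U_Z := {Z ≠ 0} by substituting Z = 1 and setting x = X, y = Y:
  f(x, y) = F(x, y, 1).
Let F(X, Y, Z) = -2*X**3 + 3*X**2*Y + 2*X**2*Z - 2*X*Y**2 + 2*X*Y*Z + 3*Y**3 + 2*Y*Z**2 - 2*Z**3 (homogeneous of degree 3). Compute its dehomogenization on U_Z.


f(x, y) = -2*x**3 + 3*x**2*y + 2*x**2 - 2*x*y**2 + 2*x*y + 3*y**3 + 2*y - 2

On U_Z we set Z = 1. Each monomial c·X^i·Y^j·Z^k in F becomes c·x^i·y^j·1^k = c·x^i·y^j.
Substituting Z = 1: F(X, Y, 1) = -2*x**3 + 3*x**2*y + 2*x**2 - 2*x*y**2 + 2*x*y + 3*y**3 + 2*y - 2.
Note: deg(f) ≤ deg(F) = 3; strict inequality happens when F is divisible by Z (lost terms).


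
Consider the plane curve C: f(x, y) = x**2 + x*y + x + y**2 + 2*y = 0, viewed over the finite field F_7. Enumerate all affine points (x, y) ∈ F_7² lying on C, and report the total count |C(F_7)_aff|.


Affine F_7-points: {(0, 0), (0, 5), (1, 5), (1, 6), (6, 0), (6, 6)}; count = 6.

For each of the 49 pairs (x, y) ∈ F_7², evaluate f(x, y) mod 7. Record the zeros.
  x = 0: [0↦0, 1↦3, 2↦1, 3↦1, 4↦3, 5↦0, 6↦6]  zeros at y ∈ {0, 5}
  x = 1: [0↦2, 1↦6, 2↦5, 3↦6, 4↦2, 5↦0, 6↦0]  zeros at y ∈ {5, 6}
  x = 2: [0↦6, 1↦4, 2↦4, 3↦6, 4↦3, 5↦2, 6↦3]  zeros at y ∈ ∅
  x = 3: [0↦5, 1↦4, 2↦5, 3↦1, 4↦6, 5↦6, 6↦1]  zeros at y ∈ ∅
  x = 4: [0↦6, 1↦6, 2↦1, 3↦5, 4↦4, 5↦5, 6↦1]  zeros at y ∈ ∅
  x = 5: [0↦2, 1↦3, 2↦6, 3↦4, 4↦4, 5↦6, 6↦3]  zeros at y ∈ ∅
  x = 6: [0↦0, 1↦2, 2↦6, 3↦5, 4↦6, 5↦2, 6↦0]  zeros at y ∈ {0, 6}
Collecting zeros: affine points = {(0, 0), (0, 5), (1, 5), (1, 6), (6, 0), (6, 6)}.
Total count |C(F_7)_aff| = 6.


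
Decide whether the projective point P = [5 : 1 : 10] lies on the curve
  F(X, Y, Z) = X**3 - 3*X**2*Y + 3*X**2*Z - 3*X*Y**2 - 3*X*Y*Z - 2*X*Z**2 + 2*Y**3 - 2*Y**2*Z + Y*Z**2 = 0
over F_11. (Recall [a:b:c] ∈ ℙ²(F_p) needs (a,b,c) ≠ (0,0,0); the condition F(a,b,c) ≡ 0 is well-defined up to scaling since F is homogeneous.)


F(5,1,10) ≡ 3 (mod 11); P is NOT on the curve.

Evaluate F(5, 1, 10) term-by-term (mod 11).
  X**3 ↦ 1·125·1·1 = 125
  -3*X**2*Y ↦ -3·25·1·1 = -75
  3*X**2*Z ↦ 3·25·1·10 = 750
  -3*X*Y**2 ↦ -3·5·1·1 = -15
  -3*X*Y*Z ↦ -3·5·1·10 = -150
  -2*X*Z**2 ↦ -2·5·1·100 = -1000
  2*Y**3 ↦ 2·1·1·1 = 2
  -2*Y**2*Z ↦ -2·1·1·10 = -20
  Y*Z**2 ↦ 1·1·1·100 = 100
Sum: F(5, 1, 10) = (125) + (-75) + (750) + (-15) + (-150) + (-1000) + (2) + (-20) + (100) = -283.
Reducing mod 11: -283 ≡ 3 (mod 11).
Since F(a, b, c) ≡ 3 ≠ 0 (mod 11), P does NOT lie on the curve.


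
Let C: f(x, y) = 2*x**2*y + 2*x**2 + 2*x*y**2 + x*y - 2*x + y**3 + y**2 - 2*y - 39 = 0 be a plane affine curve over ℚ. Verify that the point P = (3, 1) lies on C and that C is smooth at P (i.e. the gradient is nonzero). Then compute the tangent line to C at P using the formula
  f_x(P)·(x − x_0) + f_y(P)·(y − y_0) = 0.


Tangent line at P: 25*x + 36*y - 111 = 0.

Step 1: f(3, 1) = 0, so P lies on C.
Step 2: partial derivatives
  f_x(x, y) = 4*x*y + 4*x + 2*y**2 + y - 2, f_y(x, y) = 2*x**2 + 4*x*y + x + 3*y**2 + 2*y - 2.
  f_x(P) = 25, f_y(P) = 36 (gradient nonzero, so P is smooth).
Step 3: tangent line at P: 25·(x − 3) + 36·(y − 1) = 0.
Expanding: 25*x + 36*y - 111 = 0.


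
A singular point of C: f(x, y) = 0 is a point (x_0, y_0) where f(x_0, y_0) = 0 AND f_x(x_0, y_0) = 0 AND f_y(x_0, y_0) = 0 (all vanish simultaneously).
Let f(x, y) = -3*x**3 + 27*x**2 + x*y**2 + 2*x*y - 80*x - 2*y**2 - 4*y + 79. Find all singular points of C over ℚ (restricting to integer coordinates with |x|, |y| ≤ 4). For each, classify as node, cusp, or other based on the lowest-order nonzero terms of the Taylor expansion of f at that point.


Singular points: {(3, -1)}; classification: cusp.

Compute partial derivatives:
  f_x = -9*x**2 + 54*x + y**2 + 2*y - 80.
  f_y = 2*x*y + 2*x - 4*y - 4.
Scan x_0 ∈ {−4, ..., 4}. For each x_0, f_y(x_0, y) is a polynomial in y; find its integer roots y ∈ {−4, ..., 4}, then test f_x and f at those candidates.
  x = -4: f_y(-4, y) = -12*y - 12; vanishes at y ∈ {-1}. (-4, -1): f_x = -441 ≠ 0.
  x = -3: f_y(-3, y) = -10*y - 10; vanishes at y ∈ {-1}. (-3, -1): f_x = -324 ≠ 0.
  x = -2: f_y(-2, y) = -8*y - 8; vanishes at y ∈ {-1}. (-2, -1): f_x = -225 ≠ 0.
  x = -1: f_y(-1, y) = -6*y - 6; vanishes at y ∈ {-1}. (-1, -1): f_x = -144 ≠ 0.
  x = 0: f_y(0, y) = -4*y - 4; vanishes at y ∈ {-1}. (0, -1): f_x = -81 ≠ 0.
  x = 1: f_y(1, y) = -2*y - 2; vanishes at y ∈ {-1}. (1, -1): f_x = -36 ≠ 0.
  x = 2: f_y(2, y) = 0; vanishes at y ∈ {-4, -3, -2, -1, 0, 1, 2, 3, 4}. (2, -4): f_x = 0 but f = 3 ≠ 0; (2, -3): f_x = -5 ≠ 0; (2, -2): f_x = -8 ≠ 0; (2, -1): f_x = -9 ≠ 0; (2, 0): f_x = -8 ≠ 0; (2, 1): f_x = -5 ≠ 0; (2, 2): f_x = 0 but f = 3 ≠ 0; (2, 3): f_x = 7 ≠ 0; (2, 4): f_x = 16 ≠ 0.
  x = 3: f_y(3, y) = 2*y + 2; vanishes at y ∈ {-1}. (3, -1): f_x = 0, f = 0 — SINGULAR.
  x = 4: f_y(4, y) = 4*y + 4; vanishes at y ∈ {-1}. (4, -1): f_x = -9 ≠ 0.
Only singular point on the grid: (3, -1).
Classify: substitute x = 3 + u, y = -1 + v and expand: f = -3*u**3 + u*v**2 + v**2.
No constant or linear terms (consistent with a singular point). Quadratic part: v**2. Cubic part: -3*u**3 + u*v**2.
The quadratic part v**2 is a perfect square, so there is a single (double) tangent line v = 0, i.e. y = -1. Restricting the cubic part to that line (v = 0) leaves -3*u**3 ≠ 0, so f is not divisible by v and the branch is v² ≈ 3*u**3 to lowest order — this is a cusp.
Classification: cusp.


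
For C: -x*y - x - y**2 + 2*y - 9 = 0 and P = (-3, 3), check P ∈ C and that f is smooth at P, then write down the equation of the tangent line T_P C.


Tangent line at P: -4*x - y - 9 = 0.

Step 1: f(-3, 3) = 0, so P lies on C.
Step 2: partial derivatives
  f_x(x, y) = -y - 1, f_y(x, y) = -x - 2*y + 2.
  f_x(P) = -4, f_y(P) = -1 (gradient nonzero, so P is smooth).
Step 3: tangent line at P: -4·(x − -3) + -1·(y − 3) = 0.
Expanding: -4*x - y - 9 = 0.


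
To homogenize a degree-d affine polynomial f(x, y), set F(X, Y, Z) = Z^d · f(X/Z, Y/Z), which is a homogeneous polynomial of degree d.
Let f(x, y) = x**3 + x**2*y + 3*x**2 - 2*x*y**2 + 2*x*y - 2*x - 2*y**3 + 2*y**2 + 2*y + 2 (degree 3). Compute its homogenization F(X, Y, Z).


F(X, Y, Z) = X**3 + X**2*Y + 3*X**2*Z - 2*X*Y**2 + 2*X*Y*Z - 2*X*Z**2 - 2*Y**3 + 2*Y**2*Z + 2*Y*Z**2 + 2*Z**3

deg(f) = 3.
Substitute x = X/Z, y = Y/Z into f, then multiply by Z^3.
  monomial 1·x^3·y^0 ↦ 1·X^3·Y^0·Z^0.
  monomial 1·x^2·y^1 ↦ 1·X^2·Y^1·Z^0.
  monomial 3·x^2·y^0 ↦ 3·X^2·Y^0·Z^1.
  monomial -2·x^1·y^2 ↦ -2·X^1·Y^2·Z^0.
  monomial 2·x^1·y^1 ↦ 2·X^1·Y^1·Z^1.
  monomial -2·x^1·y^0 ↦ -2·X^1·Y^0·Z^2.
  monomial -2·x^0·y^3 ↦ -2·X^0·Y^3·Z^0.
  monomial 2·x^0·y^2 ↦ 2·X^0·Y^2·Z^1.
  monomial 2·x^0·y^1 ↦ 2·X^0·Y^1·Z^2.
  monomial 2·x^0·y^0 ↦ 2·X^0·Y^0·Z^3.
Collecting: F(X, Y, Z) = X**3 + X**2*Y + 3*X**2*Z - 2*X*Y**2 + 2*X*Y*Z - 2*X*Z**2 - 2*Y**3 + 2*Y**2*Z + 2*Y*Z**2 + 2*Z**3.


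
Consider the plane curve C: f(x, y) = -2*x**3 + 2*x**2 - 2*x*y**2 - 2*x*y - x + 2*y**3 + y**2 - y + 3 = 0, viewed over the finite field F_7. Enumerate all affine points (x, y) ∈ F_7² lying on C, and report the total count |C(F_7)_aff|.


Affine F_7-points: {(0, 2), (0, 3), (0, 5), (1, 1), (2, 0), (2, 6), (4, 3), (6, 1)}; count = 8.

For each of the 49 pairs (x, y) ∈ F_7², evaluate f(x, y) mod 7. Record the zeros.
  x = 0: [0↦3, 1↦5, 2↦0, 3↦0, 4↦3, 5↦0, 6↦3]  zeros at y ∈ {2, 3, 5}
  x = 1: [0↦2, 1↦0, 2↦1, 3↦3, 4↦4, 5↦2, 6↦2]  zeros at y ∈ {1}
  x = 2: [0↦0, 1↦1, 2↦1, 3↦5, 4↦4, 5↦3, 6↦0]  zeros at y ∈ {0, 6}
  x = 3: [0↦6, 1↦3, 2↦2, 3↦1, 4↦5, 5↦5, 6↦6]  zeros at y ∈ ∅
  x = 4: [0↦1, 1↦1, 2↦6, 3↦0, 4↦2, 5↦3, 6↦1]  zeros at y ∈ {3}
  x = 5: [0↦1, 1↦4, 2↦1, 3↦4, 4↦4, 5↦6, 6↦1]  zeros at y ∈ ∅
  x = 6: [0↦1, 1↦0, 2↦3, 3↦1, 4↦6, 5↦2, 6↦1]  zeros at y ∈ {1}
Collecting zeros: affine points = {(0, 2), (0, 3), (0, 5), (1, 1), (2, 0), (2, 6), (4, 3), (6, 1)}.
Total count |C(F_7)_aff| = 8.


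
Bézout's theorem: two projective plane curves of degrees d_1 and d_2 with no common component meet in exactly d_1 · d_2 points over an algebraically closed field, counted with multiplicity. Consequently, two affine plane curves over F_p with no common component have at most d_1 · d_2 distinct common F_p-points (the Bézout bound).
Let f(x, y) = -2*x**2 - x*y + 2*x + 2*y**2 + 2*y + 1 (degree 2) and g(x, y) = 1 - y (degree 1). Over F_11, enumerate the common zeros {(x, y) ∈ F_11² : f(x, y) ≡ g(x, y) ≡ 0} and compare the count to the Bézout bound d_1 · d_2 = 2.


Common zeros: ∅; count = 0; Bézout bound = 2.

deg(f) = 2, deg(g) = 1, so Bézout bound = 2.
Scan x ∈ F_11. For each x, list the y ∈ F_11 with f(x, y) ≡ 0 and those with g(x, y) ≡ 0 (mod 11); the common zeros in that column are the intersection.
  x = 0: f ≡ 0 at y ∈ ∅; g ≡ 0 at y ∈ {1}; common: ∅.
  x = 1: f ≡ 0 at y ∈ {2, 3}; g ≡ 0 at y ∈ {1}; common: ∅.
  x = 2: f ≡ 0 at y ∈ ∅; g ≡ 0 at y ∈ {1}; common: ∅.
  x = 3: f ≡ 0 at y ∈ {0, 6}; g ≡ 0 at y ∈ {1}; common: ∅.
  x = 4: f ≡ 0 at y ∈ {3, 9}; g ≡ 0 at y ∈ {1}; common: ∅.
  x = 5: f ≡ 0 at y ∈ ∅; g ≡ 0 at y ∈ {1}; common: ∅.
  x = 6: f ≡ 0 at y ∈ {6, 7}; g ≡ 0 at y ∈ {1}; common: ∅.
  x = 7: f ≡ 0 at y ∈ ∅; g ≡ 0 at y ∈ {1}; common: ∅.
  x = 8: f ≡ 0 at y ∈ {7}; g ≡ 0 at y ∈ {1}; common: ∅.
  x = 9: f ≡ 0 at y ∈ {0, 9}; g ≡ 0 at y ∈ {1}; common: ∅.
  x = 10: f ≡ 0 at y ∈ {2}; g ≡ 0 at y ∈ {1}; common: ∅.
Collecting: common zeros = ∅, so the count is 0.
Comparison with the Bézout bound: 0 ≤ 2 = deg(f)·deg(g), as expected for curves with no common component (the affine F_11-count falls short of the bound because intersections may lie at infinity, over extension fields, or carry multiplicity).


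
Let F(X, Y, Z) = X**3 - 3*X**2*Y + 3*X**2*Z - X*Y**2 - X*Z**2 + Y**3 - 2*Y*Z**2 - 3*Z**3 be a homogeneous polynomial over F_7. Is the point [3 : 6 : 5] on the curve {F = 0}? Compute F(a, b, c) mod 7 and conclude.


F(3,6,5) ≡ 2 (mod 7); P is NOT on the curve.

Evaluate F(3, 6, 5) term-by-term (mod 7).
  X**3 ↦ 1·27·1·1 = 27
  -3*X**2*Y ↦ -3·9·6·1 = -162
  3*X**2*Z ↦ 3·9·1·5 = 135
  -X*Y**2 ↦ -1·3·36·1 = -108
  -X*Z**2 ↦ -1·3·1·25 = -75
  Y**3 ↦ 1·1·216·1 = 216
  -2*Y*Z**2 ↦ -2·1·6·25 = -300
  -3*Z**3 ↦ -3·1·1·125 = -375
Sum: F(3, 6, 5) = (27) + (-162) + (135) + (-108) + (-75) + (216) + (-300) + (-375) = -642.
Reducing mod 7: -642 ≡ 2 (mod 7).
Since F(a, b, c) ≡ 2 ≠ 0 (mod 7), P does NOT lie on the curve.


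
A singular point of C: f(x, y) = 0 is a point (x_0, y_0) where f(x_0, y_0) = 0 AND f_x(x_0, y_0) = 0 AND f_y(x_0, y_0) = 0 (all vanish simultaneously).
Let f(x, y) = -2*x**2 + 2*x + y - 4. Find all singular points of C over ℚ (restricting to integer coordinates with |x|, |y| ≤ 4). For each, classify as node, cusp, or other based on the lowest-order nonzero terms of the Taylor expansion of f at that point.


No singular points in the scanned grid; C is smooth there.

Compute partial derivatives:
  f_x = 2 - 4*x.
  f_y = 1.
f_y = 1 is a nonzero constant, so f_y never vanishes: no point (x, y) can satisfy f = f_x = f_y = 0. In particular no (x, y) ∈ {−4, ..., 4}² is singular; the curve is smooth.


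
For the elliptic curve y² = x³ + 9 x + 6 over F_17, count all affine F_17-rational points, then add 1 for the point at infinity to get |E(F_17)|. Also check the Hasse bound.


Affine points = {(1, 4), (1, 13), (2, 7), (2, 10), (3, 3), (3, 14), (4, 2), (4, 15), (6, 2), (6, 15), (7, 2), (7, 15), (9, 0), (10, 5), (10, 12), (11, 5), (11, 12), (13, 5), (13, 12), (16, 8), (16, 9)}; affine count = 21; |E(F_17)| = 22.

Discriminant check: Δ ∝ 4a³ + 27b² = 4·9³ + 27·6² = 4·729 + 27·36 ≡ 12 (mod 17). Nonzero ⇒ E is nonsingular.
For each x ∈ F_17, compute rhs = x³ + 9·x + 6 mod 17, then count y ∈ F_17 with y² ≡ rhs.
  x = 0: rhs = 6, matching y values: none (0 points).
  x = 1: rhs = 16, matching y values: 4, 13 (2 points).
  x = 2: rhs = 15, matching y values: 7, 10 (2 points).
  x = 3: rhs = 9, matching y values: 3, 14 (2 points).
  x = 4: rhs = 4, matching y values: 2, 15 (2 points).
  x = 5: rhs = 6, matching y values: none (0 points).
  x = 6: rhs = 4, matching y values: 2, 15 (2 points).
  x = 7: rhs = 4, matching y values: 2, 15 (2 points).
  x = 8: rhs = 12, matching y values: none (0 points).
  x = 9: rhs = 0, matching y values: 0 (1 points).
  x = 10: rhs = 8, matching y values: 5, 12 (2 points).
  x = 11: rhs = 8, matching y values: 5, 12 (2 points).
  x = 12: rhs = 6, matching y values: none (0 points).
  x = 13: rhs = 8, matching y values: 5, 12 (2 points).
  x = 14: rhs = 3, matching y values: none (0 points).
  x = 15: rhs = 14, matching y values: none (0 points).
  x = 16: rhs = 13, matching y values: 8, 9 (2 points).
Total affine count: 21.
Full point count |E(F_17)| = 21 + 1 = 22.
Hasse bound: |22 − (17+1)| = |4| = 4 ≤ 2√17 ≈ 8.2462 ✓.


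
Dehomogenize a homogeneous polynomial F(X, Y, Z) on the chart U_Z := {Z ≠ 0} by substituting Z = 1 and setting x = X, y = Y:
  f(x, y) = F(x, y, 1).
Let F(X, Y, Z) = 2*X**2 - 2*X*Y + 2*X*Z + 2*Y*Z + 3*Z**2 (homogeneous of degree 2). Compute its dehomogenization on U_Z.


f(x, y) = 2*x**2 - 2*x*y + 2*x + 2*y + 3

On U_Z we set Z = 1. Each monomial c·X^i·Y^j·Z^k in F becomes c·x^i·y^j·1^k = c·x^i·y^j.
Substituting Z = 1: F(X, Y, 1) = 2*x**2 - 2*x*y + 2*x + 2*y + 3.
Note: deg(f) ≤ deg(F) = 2; strict inequality happens when F is divisible by Z (lost terms).
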